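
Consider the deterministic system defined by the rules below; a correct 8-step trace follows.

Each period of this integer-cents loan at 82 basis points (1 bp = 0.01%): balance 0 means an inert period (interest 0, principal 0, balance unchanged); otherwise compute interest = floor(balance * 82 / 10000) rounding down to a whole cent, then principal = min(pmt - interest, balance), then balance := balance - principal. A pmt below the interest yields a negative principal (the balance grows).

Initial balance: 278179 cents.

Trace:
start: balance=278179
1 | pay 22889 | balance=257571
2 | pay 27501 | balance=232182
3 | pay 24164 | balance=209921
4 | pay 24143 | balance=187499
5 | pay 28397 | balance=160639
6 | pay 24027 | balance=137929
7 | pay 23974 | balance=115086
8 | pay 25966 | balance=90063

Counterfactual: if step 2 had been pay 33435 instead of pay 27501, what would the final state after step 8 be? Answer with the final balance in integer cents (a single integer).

(re-executing from step 2 with the substitution; state before step 2: balance=257571)
2 | pay 33435 | balance=226248
3 | pay 24164 | balance=203939
4 | pay 24143 | balance=181468
5 | pay 28397 | balance=154559
6 | pay 24027 | balance=131799
7 | pay 23974 | balance=108905
8 | pay 25966 | balance=83832

83832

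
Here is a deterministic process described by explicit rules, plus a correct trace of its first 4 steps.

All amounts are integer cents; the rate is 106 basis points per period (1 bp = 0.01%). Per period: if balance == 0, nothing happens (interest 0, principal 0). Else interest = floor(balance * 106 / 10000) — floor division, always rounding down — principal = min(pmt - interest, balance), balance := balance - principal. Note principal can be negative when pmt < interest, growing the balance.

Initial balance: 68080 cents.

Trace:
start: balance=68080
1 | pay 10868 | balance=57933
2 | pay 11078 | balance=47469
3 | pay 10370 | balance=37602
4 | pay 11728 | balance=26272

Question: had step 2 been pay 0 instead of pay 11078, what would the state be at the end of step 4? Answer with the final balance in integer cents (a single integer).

37586

(re-executing from step 2 with the substitution; state before step 2: balance=57933)
2 | pay 0 | balance=58547
3 | pay 10370 | balance=48797
4 | pay 11728 | balance=37586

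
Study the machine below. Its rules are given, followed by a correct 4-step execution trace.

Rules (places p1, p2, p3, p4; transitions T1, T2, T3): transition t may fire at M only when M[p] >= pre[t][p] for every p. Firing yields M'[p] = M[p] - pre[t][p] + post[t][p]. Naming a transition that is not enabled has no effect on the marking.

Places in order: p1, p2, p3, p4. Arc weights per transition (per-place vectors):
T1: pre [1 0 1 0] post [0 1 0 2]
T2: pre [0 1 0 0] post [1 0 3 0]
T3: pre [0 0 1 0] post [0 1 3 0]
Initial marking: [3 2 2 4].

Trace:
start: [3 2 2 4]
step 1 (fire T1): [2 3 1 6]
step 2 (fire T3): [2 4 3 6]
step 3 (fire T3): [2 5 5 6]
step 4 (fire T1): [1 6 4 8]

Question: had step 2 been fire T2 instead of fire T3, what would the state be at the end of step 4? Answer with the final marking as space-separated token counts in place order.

(re-executing from step 2 with the substitution; state before step 2: [2 3 1 6])
step 2 (fire T2): [3 2 4 6]
step 3 (fire T3): [3 3 6 6]
step 4 (fire T1): [2 4 5 8]

2 4 5 8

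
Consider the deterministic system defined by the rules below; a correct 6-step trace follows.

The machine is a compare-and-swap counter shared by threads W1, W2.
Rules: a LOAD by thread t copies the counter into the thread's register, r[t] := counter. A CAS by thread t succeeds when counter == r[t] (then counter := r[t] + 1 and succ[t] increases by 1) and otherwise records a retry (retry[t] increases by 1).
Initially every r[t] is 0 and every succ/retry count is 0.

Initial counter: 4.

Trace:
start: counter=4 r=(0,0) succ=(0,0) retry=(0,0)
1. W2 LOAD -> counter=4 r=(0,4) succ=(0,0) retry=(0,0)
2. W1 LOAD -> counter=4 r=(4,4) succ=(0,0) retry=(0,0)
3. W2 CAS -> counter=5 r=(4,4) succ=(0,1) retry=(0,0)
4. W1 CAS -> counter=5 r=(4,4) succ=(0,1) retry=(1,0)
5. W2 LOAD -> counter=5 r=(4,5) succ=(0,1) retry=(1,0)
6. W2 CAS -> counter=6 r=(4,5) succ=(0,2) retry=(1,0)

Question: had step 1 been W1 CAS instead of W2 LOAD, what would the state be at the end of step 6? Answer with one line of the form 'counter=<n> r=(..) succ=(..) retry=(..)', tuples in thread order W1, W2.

counter=6 r=(4,5) succ=(1,1) retry=(1,1)

(re-executing from step 1 with the substitution; state before step 1: counter=4 r=(0,0) succ=(0,0) retry=(0,0))
1. W1 CAS -> counter=4 r=(0,0) succ=(0,0) retry=(1,0)
2. W1 LOAD -> counter=4 r=(4,0) succ=(0,0) retry=(1,0)
3. W2 CAS -> counter=4 r=(4,0) succ=(0,0) retry=(1,1)
4. W1 CAS -> counter=5 r=(4,0) succ=(1,0) retry=(1,1)
5. W2 LOAD -> counter=5 r=(4,5) succ=(1,0) retry=(1,1)
6. W2 CAS -> counter=6 r=(4,5) succ=(1,1) retry=(1,1)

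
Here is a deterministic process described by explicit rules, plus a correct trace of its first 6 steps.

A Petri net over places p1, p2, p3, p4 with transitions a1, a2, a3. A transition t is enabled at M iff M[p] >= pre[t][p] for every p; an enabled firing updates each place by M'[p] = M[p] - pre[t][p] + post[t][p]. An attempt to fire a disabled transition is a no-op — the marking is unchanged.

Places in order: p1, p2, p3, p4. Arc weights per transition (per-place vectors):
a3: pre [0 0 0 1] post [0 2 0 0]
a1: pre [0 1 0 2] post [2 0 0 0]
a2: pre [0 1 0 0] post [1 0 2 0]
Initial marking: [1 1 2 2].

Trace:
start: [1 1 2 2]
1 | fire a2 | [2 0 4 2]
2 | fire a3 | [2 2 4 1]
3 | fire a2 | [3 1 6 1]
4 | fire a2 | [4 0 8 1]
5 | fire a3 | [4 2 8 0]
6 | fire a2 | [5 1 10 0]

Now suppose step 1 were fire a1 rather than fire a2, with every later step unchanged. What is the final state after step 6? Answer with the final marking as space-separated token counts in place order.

3 0 2 0

(re-executing from step 1 with the substitution; state before step 1: [1 1 2 2])
1 | fire a1 | [3 0 2 0]
2 | fire a3 | [3 0 2 0]
3 | fire a2 | [3 0 2 0]
4 | fire a2 | [3 0 2 0]
5 | fire a3 | [3 0 2 0]
6 | fire a2 | [3 0 2 0]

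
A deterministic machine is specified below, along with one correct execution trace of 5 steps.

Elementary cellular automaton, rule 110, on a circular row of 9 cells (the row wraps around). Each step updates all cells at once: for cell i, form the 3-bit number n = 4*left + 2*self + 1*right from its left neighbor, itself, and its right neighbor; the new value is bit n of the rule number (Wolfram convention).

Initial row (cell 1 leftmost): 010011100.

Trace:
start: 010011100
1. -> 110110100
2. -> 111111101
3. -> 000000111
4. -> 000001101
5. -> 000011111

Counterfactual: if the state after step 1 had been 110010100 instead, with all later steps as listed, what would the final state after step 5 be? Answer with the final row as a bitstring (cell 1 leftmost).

011111111

state after step 1 := 110010100
2. -> 110111101
3. -> 011100111
4. -> 110101101
5. -> 011111111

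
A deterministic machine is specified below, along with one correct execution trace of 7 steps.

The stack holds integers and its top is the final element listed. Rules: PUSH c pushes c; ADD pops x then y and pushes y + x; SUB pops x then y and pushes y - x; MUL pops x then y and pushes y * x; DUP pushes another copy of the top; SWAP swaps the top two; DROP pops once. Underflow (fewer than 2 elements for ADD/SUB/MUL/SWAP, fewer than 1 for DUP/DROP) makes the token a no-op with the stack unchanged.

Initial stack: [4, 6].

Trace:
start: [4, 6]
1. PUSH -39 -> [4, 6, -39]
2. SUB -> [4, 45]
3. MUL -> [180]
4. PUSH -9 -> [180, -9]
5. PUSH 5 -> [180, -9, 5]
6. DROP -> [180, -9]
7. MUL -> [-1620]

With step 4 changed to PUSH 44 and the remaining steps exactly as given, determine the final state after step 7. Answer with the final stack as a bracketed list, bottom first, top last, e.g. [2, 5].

(re-executing from step 4 with the substitution; state before step 4: [180])
4. PUSH 44 -> [180, 44]
5. PUSH 5 -> [180, 44, 5]
6. DROP -> [180, 44]
7. MUL -> [7920]

[7920]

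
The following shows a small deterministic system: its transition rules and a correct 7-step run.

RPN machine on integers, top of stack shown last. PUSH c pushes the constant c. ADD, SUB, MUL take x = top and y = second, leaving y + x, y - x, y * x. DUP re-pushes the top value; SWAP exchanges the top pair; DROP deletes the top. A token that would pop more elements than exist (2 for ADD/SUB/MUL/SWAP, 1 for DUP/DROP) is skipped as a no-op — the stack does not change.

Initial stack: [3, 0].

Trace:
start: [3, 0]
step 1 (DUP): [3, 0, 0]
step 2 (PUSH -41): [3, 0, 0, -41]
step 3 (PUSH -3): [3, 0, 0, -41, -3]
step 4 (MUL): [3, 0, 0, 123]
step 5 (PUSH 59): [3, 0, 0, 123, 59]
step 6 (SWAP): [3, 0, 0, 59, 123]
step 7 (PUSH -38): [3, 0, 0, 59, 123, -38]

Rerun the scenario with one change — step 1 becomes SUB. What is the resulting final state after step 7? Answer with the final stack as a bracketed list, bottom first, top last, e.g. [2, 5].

[3, 59, 123, -38]

(re-executing from step 1 with the substitution; state before step 1: [3, 0])
step 1 (SUB): [3]
step 2 (PUSH -41): [3, -41]
step 3 (PUSH -3): [3, -41, -3]
step 4 (MUL): [3, 123]
step 5 (PUSH 59): [3, 123, 59]
step 6 (SWAP): [3, 59, 123]
step 7 (PUSH -38): [3, 59, 123, -38]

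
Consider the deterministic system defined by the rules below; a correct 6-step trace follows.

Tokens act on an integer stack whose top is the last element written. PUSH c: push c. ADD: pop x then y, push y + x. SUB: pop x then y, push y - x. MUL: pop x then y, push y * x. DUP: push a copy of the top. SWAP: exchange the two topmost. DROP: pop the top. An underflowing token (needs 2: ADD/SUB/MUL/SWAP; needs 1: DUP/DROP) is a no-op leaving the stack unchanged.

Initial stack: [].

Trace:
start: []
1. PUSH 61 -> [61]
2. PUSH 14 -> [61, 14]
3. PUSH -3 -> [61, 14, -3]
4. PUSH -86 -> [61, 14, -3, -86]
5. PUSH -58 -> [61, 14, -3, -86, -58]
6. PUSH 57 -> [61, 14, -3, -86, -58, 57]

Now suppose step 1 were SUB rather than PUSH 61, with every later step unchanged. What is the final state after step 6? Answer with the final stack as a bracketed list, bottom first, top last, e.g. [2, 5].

(re-executing from step 1 with the substitution; state before step 1: [])
1. SUB -> []
2. PUSH 14 -> [14]
3. PUSH -3 -> [14, -3]
4. PUSH -86 -> [14, -3, -86]
5. PUSH -58 -> [14, -3, -86, -58]
6. PUSH 57 -> [14, -3, -86, -58, 57]

[14, -3, -86, -58, 57]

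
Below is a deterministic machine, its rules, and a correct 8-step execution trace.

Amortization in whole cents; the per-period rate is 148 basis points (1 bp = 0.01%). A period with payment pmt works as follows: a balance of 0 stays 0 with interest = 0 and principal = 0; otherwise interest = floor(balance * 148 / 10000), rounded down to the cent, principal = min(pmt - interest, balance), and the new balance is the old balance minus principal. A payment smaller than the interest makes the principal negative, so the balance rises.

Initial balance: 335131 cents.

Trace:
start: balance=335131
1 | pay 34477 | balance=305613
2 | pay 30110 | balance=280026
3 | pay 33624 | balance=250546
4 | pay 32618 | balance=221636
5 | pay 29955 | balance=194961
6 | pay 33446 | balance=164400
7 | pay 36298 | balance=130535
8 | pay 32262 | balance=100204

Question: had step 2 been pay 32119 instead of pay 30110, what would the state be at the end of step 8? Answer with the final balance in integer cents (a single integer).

(re-executing from step 2 with the substitution; state before step 2: balance=305613)
2 | pay 32119 | balance=278017
3 | pay 33624 | balance=248507
4 | pay 32618 | balance=219566
5 | pay 29955 | balance=192860
6 | pay 33446 | balance=162268
7 | pay 36298 | balance=128371
8 | pay 32262 | balance=98008

98008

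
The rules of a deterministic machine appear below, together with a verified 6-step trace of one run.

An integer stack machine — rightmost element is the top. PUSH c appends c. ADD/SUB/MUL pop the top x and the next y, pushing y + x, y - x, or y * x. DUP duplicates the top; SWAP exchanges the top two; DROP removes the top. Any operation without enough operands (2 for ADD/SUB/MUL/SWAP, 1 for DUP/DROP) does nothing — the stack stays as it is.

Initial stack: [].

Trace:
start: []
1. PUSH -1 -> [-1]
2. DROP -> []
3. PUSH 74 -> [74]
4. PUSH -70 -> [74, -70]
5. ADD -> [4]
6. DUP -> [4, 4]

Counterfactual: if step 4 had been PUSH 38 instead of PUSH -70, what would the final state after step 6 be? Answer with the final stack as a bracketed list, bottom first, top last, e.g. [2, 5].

(re-executing from step 4 with the substitution; state before step 4: [74])
4. PUSH 38 -> [74, 38]
5. ADD -> [112]
6. DUP -> [112, 112]

[112, 112]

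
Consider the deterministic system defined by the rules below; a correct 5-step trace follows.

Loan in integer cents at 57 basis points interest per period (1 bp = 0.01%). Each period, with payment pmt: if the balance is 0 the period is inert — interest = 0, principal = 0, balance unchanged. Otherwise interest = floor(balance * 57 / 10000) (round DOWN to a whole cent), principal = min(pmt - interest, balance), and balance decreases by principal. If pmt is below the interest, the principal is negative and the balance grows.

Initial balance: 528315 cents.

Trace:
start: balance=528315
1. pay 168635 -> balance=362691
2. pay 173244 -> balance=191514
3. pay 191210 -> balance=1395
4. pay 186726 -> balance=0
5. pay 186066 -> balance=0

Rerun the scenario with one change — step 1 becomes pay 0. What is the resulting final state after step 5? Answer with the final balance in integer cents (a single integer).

(re-executing from step 1 with the substitution; state before step 1: balance=528315)
1. pay 0 -> balance=531326
2. pay 173244 -> balance=361110
3. pay 191210 -> balance=171958
4. pay 186726 -> balance=0
5. pay 186066 -> balance=0

0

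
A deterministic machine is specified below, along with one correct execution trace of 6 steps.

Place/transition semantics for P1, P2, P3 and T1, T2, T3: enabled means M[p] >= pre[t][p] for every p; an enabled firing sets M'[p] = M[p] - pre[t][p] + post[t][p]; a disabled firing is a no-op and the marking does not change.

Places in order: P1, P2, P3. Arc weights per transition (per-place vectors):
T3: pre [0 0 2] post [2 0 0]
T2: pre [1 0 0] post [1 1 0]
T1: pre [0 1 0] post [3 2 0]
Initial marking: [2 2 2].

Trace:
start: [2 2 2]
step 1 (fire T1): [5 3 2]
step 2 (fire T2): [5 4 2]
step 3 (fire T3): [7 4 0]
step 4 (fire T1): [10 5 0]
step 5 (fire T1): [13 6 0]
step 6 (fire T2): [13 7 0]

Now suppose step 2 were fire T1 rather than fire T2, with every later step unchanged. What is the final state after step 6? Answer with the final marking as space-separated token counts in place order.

(re-executing from step 2 with the substitution; state before step 2: [5 3 2])
step 2 (fire T1): [8 4 2]
step 3 (fire T3): [10 4 0]
step 4 (fire T1): [13 5 0]
step 5 (fire T1): [16 6 0]
step 6 (fire T2): [16 7 0]

16 7 0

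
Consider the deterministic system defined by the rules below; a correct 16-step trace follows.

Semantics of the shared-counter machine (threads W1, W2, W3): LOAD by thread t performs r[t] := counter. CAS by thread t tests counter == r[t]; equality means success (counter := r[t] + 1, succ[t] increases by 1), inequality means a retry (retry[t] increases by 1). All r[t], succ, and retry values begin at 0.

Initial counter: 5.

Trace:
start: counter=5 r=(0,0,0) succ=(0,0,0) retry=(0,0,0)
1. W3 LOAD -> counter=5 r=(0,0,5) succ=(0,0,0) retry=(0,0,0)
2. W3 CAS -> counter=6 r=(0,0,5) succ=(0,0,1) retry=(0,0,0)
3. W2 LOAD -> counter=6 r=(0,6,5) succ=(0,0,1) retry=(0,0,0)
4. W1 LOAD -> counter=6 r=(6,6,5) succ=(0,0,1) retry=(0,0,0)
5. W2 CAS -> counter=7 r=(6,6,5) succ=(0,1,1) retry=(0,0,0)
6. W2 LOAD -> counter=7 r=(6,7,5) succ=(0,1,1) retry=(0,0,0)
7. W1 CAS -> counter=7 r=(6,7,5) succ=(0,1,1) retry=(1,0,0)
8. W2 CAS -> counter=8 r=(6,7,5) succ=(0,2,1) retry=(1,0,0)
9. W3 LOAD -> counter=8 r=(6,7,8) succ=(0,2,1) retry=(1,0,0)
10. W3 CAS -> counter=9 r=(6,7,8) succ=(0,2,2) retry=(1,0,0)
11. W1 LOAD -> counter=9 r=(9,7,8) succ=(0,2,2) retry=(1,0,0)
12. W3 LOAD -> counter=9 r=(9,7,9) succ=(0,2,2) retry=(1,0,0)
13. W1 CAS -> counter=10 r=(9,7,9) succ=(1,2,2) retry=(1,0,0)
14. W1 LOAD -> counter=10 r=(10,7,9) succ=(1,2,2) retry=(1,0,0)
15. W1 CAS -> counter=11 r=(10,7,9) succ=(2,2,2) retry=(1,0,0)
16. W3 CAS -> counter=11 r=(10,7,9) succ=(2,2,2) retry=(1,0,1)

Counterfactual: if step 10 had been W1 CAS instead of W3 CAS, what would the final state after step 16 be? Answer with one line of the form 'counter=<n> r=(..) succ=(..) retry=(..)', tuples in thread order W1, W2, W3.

counter=10 r=(9,7,8) succ=(2,2,1) retry=(2,0,1)

(re-executing from step 10 with the substitution; state before step 10: counter=8 r=(6,7,8) succ=(0,2,1) retry=(1,0,0))
10. W1 CAS -> counter=8 r=(6,7,8) succ=(0,2,1) retry=(2,0,0)
11. W1 LOAD -> counter=8 r=(8,7,8) succ=(0,2,1) retry=(2,0,0)
12. W3 LOAD -> counter=8 r=(8,7,8) succ=(0,2,1) retry=(2,0,0)
13. W1 CAS -> counter=9 r=(8,7,8) succ=(1,2,1) retry=(2,0,0)
14. W1 LOAD -> counter=9 r=(9,7,8) succ=(1,2,1) retry=(2,0,0)
15. W1 CAS -> counter=10 r=(9,7,8) succ=(2,2,1) retry=(2,0,0)
16. W3 CAS -> counter=10 r=(9,7,8) succ=(2,2,1) retry=(2,0,1)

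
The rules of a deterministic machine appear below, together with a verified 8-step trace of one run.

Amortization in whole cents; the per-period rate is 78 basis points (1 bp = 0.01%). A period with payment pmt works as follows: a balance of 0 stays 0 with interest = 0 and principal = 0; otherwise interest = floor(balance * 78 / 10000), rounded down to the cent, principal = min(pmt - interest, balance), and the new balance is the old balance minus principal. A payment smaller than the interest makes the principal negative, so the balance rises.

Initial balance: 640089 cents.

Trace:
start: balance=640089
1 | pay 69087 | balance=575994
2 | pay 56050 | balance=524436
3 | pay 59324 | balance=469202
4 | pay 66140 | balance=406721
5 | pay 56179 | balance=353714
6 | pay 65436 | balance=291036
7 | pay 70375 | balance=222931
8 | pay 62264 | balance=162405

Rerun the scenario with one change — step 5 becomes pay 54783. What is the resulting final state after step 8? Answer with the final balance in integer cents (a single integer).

163834

(re-executing from step 5 with the substitution; state before step 5: balance=406721)
5 | pay 54783 | balance=355110
6 | pay 65436 | balance=292443
7 | pay 70375 | balance=224349
8 | pay 62264 | balance=163834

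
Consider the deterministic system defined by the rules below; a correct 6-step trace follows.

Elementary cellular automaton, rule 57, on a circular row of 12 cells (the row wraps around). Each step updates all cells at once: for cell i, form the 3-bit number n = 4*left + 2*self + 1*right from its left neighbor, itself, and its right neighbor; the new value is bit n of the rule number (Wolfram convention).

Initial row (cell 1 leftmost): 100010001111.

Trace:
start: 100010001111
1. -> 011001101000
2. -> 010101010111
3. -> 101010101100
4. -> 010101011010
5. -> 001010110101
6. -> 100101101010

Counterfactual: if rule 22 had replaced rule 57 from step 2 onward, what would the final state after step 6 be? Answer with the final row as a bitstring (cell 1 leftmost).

(re-executing steps 2..6 under rule 22; state before step 2: 011001101000)
2. -> 100110001100
3. -> 111001010011
4. -> 000111011100
5. -> 001000000010
6. -> 011100000111

011100000111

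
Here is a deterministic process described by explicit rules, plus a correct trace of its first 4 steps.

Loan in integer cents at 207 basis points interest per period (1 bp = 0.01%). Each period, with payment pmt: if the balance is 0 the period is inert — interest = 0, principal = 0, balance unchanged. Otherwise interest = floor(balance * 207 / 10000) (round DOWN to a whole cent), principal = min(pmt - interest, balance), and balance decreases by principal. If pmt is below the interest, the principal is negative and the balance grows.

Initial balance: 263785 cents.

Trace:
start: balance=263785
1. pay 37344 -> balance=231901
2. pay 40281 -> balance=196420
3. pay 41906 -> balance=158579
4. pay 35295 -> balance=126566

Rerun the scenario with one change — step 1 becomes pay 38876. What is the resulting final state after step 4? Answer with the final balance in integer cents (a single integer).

(re-executing from step 1 with the substitution; state before step 1: balance=263785)
1. pay 38876 -> balance=230369
2. pay 40281 -> balance=194856
3. pay 41906 -> balance=156983
4. pay 35295 -> balance=124937

124937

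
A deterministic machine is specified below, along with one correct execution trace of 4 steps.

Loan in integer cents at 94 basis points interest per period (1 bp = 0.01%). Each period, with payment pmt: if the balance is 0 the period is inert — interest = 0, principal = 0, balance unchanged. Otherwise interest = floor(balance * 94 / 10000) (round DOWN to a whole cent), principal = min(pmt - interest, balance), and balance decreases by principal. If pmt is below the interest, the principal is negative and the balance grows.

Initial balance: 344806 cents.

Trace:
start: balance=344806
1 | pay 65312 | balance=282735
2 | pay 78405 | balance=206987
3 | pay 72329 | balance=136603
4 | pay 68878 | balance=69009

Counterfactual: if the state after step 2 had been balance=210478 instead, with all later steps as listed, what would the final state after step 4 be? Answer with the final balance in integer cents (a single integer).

72566

state after step 2 := balance=210478
3 | pay 72329 | balance=140127
4 | pay 68878 | balance=72566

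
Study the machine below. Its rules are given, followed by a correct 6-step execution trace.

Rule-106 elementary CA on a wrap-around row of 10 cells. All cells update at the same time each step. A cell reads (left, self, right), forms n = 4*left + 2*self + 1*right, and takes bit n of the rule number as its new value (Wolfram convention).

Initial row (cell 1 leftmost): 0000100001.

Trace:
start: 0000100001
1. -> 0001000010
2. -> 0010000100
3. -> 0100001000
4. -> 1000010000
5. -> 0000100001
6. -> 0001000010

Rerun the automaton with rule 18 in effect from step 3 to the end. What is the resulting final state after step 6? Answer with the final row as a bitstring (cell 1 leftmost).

(re-executing steps 3..6 under rule 18; state before step 3: 0010000100)
3. -> 0101001010
4. -> 1000110001
5. -> 0101001010
6. -> 1000110001

1000110001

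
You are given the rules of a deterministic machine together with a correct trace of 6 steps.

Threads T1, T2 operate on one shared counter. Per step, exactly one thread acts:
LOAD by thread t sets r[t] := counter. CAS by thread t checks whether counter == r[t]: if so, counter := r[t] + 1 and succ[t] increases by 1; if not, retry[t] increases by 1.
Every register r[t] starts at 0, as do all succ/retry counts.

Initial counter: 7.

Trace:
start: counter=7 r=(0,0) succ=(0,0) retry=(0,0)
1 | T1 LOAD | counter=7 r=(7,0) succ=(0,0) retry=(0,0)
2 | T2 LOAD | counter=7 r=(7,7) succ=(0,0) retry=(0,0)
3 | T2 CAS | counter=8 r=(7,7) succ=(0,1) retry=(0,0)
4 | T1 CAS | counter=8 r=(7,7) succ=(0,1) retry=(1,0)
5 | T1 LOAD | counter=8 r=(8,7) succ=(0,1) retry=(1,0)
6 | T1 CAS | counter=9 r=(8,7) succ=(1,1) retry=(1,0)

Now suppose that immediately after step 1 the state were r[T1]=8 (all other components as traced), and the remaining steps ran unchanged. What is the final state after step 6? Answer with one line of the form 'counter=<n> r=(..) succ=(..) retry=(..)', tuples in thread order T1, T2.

counter=10 r=(9,7) succ=(2,1) retry=(0,0)

state after step 1 := counter=7 r=(8,0) succ=(0,0) retry=(0,0)
2 | T2 LOAD | counter=7 r=(8,7) succ=(0,0) retry=(0,0)
3 | T2 CAS | counter=8 r=(8,7) succ=(0,1) retry=(0,0)
4 | T1 CAS | counter=9 r=(8,7) succ=(1,1) retry=(0,0)
5 | T1 LOAD | counter=9 r=(9,7) succ=(1,1) retry=(0,0)
6 | T1 CAS | counter=10 r=(9,7) succ=(2,1) retry=(0,0)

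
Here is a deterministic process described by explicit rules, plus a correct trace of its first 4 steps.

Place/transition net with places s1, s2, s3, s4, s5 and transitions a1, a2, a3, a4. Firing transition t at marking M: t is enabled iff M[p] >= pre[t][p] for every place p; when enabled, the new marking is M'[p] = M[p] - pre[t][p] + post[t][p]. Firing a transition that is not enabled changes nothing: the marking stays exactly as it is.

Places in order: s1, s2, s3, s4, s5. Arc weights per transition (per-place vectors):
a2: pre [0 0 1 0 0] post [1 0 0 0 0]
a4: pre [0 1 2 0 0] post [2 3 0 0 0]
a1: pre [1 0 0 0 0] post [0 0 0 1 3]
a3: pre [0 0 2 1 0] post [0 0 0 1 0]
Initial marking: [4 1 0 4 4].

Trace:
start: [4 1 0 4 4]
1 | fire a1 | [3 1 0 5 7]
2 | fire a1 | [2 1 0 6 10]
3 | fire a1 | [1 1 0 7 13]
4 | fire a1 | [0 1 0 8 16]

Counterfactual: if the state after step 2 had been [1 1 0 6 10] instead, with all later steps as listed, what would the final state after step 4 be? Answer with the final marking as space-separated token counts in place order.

state after step 2 := [1 1 0 6 10]
3 | fire a1 | [0 1 0 7 13]
4 | fire a1 | [0 1 0 7 13]

0 1 0 7 13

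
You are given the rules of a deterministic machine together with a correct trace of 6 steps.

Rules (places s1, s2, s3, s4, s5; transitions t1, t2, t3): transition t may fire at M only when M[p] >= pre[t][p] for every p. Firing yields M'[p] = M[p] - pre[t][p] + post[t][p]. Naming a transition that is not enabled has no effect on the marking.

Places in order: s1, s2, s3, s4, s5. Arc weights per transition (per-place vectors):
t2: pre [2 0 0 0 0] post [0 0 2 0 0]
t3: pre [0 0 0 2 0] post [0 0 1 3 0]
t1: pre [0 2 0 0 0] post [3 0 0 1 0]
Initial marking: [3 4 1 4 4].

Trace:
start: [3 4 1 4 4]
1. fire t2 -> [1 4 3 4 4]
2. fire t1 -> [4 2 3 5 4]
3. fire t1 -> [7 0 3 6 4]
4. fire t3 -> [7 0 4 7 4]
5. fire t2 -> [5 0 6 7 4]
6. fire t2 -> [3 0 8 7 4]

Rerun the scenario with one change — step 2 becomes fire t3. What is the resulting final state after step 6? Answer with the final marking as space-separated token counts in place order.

(re-executing from step 2 with the substitution; state before step 2: [1 4 3 4 4])
2. fire t3 -> [1 4 4 5 4]
3. fire t1 -> [4 2 4 6 4]
4. fire t3 -> [4 2 5 7 4]
5. fire t2 -> [2 2 7 7 4]
6. fire t2 -> [0 2 9 7 4]

0 2 9 7 4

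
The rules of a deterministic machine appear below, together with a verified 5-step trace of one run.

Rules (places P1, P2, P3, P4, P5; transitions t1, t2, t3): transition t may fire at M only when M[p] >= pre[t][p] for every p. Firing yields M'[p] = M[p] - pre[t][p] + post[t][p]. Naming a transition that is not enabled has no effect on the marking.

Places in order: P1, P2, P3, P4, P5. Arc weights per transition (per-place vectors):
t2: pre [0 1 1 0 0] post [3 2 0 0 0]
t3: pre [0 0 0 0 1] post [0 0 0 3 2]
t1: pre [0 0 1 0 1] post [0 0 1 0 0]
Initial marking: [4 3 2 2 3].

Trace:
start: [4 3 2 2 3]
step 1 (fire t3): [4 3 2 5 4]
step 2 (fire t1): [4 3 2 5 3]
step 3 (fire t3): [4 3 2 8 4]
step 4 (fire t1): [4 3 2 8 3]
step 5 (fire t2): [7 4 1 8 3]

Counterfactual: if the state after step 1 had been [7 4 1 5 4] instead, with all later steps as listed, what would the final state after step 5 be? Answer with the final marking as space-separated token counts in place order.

10 5 0 8 3

state after step 1 := [7 4 1 5 4]
step 2 (fire t1): [7 4 1 5 3]
step 3 (fire t3): [7 4 1 8 4]
step 4 (fire t1): [7 4 1 8 3]
step 5 (fire t2): [10 5 0 8 3]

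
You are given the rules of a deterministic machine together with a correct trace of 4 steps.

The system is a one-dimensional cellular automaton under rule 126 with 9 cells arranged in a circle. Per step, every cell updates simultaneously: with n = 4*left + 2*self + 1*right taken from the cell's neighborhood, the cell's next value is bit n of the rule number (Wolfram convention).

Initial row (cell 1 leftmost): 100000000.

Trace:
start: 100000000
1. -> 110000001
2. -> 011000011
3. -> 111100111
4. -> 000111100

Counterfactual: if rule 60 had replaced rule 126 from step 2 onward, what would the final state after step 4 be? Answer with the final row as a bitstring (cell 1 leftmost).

011010001

(re-executing steps 2..4 under rule 60; state before step 2: 110000001)
2. -> 001000001
3. -> 101100001
4. -> 011010001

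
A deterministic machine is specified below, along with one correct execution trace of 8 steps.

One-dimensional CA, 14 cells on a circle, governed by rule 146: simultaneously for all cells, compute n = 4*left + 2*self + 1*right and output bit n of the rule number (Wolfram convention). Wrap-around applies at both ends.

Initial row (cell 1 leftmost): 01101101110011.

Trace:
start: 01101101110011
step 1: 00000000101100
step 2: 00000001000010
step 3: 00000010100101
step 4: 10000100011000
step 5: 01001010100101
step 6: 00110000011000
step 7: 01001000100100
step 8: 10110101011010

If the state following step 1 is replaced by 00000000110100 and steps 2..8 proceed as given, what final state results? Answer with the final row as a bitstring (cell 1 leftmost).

state after step 1 := 00000000110100
step 2: 00000001000010
step 3: 00000010100101
step 4: 10000100011000
step 5: 01001010100101
step 6: 00110000011000
step 7: 01001000100100
step 8: 10110101011010

10110101011010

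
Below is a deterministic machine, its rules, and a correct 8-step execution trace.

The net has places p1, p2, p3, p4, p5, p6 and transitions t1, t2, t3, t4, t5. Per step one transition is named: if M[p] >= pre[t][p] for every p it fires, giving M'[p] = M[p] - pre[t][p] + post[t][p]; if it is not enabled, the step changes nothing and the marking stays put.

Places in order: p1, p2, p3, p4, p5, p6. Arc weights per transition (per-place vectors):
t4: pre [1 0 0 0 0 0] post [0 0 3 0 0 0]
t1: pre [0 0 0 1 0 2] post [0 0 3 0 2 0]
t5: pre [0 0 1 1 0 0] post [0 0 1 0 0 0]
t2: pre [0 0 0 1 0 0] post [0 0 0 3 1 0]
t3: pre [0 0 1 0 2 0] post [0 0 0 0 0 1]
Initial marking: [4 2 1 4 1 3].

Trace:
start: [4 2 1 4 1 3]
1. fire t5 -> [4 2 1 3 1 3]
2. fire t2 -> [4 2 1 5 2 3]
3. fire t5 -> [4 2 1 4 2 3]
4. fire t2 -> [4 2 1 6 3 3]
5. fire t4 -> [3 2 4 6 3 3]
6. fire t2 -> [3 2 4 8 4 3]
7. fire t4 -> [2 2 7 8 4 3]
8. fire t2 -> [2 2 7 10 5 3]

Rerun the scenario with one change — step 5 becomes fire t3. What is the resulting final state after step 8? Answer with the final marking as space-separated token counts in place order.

3 2 3 10 3 4

(re-executing from step 5 with the substitution; state before step 5: [4 2 1 6 3 3])
5. fire t3 -> [4 2 0 6 1 4]
6. fire t2 -> [4 2 0 8 2 4]
7. fire t4 -> [3 2 3 8 2 4]
8. fire t2 -> [3 2 3 10 3 4]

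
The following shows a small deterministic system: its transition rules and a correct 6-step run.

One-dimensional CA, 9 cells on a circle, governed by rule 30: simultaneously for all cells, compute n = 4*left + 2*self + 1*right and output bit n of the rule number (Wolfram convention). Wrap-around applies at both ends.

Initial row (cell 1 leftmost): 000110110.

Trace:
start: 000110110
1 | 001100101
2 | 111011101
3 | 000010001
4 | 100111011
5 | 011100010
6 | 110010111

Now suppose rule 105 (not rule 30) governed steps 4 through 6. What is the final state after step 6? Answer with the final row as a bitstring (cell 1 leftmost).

(re-executing steps 4..6 under rule 105; state before step 4: 000010001)
4 | 011000100
5 | 011010001
6 | 111100100

111100100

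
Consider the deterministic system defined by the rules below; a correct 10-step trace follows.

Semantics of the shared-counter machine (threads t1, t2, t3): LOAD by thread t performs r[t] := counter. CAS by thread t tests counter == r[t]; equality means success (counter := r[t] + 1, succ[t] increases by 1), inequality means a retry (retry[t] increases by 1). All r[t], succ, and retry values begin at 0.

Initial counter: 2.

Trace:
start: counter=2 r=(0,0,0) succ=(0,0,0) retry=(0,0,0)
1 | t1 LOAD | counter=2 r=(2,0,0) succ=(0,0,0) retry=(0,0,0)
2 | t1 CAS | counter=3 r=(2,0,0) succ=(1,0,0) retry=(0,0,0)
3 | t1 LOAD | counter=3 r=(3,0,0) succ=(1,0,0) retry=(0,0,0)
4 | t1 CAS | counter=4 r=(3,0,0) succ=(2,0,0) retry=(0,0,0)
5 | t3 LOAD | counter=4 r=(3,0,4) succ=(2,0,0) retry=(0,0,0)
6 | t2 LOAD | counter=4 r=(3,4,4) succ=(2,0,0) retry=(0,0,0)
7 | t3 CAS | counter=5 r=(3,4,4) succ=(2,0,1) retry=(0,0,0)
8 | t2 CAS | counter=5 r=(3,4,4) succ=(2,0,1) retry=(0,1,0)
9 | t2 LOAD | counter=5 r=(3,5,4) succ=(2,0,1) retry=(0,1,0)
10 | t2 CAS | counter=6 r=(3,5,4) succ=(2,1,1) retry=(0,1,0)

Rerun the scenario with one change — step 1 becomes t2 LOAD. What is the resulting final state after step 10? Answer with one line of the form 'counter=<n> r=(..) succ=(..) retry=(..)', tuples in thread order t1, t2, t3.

counter=5 r=(2,4,3) succ=(1,1,1) retry=(1,1,0)

(re-executing from step 1 with the substitution; state before step 1: counter=2 r=(0,0,0) succ=(0,0,0) retry=(0,0,0))
1 | t2 LOAD | counter=2 r=(0,2,0) succ=(0,0,0) retry=(0,0,0)
2 | t1 CAS | counter=2 r=(0,2,0) succ=(0,0,0) retry=(1,0,0)
3 | t1 LOAD | counter=2 r=(2,2,0) succ=(0,0,0) retry=(1,0,0)
4 | t1 CAS | counter=3 r=(2,2,0) succ=(1,0,0) retry=(1,0,0)
5 | t3 LOAD | counter=3 r=(2,2,3) succ=(1,0,0) retry=(1,0,0)
6 | t2 LOAD | counter=3 r=(2,3,3) succ=(1,0,0) retry=(1,0,0)
7 | t3 CAS | counter=4 r=(2,3,3) succ=(1,0,1) retry=(1,0,0)
8 | t2 CAS | counter=4 r=(2,3,3) succ=(1,0,1) retry=(1,1,0)
9 | t2 LOAD | counter=4 r=(2,4,3) succ=(1,0,1) retry=(1,1,0)
10 | t2 CAS | counter=5 r=(2,4,3) succ=(1,1,1) retry=(1,1,0)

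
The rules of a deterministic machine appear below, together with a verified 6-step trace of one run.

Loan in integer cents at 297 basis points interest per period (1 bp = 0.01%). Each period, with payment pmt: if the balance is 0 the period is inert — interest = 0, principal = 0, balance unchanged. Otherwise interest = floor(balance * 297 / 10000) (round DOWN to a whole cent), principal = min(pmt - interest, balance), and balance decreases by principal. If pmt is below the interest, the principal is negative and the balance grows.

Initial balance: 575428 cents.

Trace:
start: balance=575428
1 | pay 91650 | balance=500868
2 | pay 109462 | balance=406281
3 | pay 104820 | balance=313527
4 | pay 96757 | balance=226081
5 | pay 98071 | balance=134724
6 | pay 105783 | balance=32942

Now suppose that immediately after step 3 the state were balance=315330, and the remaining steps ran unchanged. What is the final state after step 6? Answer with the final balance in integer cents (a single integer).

34911

state after step 3 := balance=315330
4 | pay 96757 | balance=227938
5 | pay 98071 | balance=136636
6 | pay 105783 | balance=34911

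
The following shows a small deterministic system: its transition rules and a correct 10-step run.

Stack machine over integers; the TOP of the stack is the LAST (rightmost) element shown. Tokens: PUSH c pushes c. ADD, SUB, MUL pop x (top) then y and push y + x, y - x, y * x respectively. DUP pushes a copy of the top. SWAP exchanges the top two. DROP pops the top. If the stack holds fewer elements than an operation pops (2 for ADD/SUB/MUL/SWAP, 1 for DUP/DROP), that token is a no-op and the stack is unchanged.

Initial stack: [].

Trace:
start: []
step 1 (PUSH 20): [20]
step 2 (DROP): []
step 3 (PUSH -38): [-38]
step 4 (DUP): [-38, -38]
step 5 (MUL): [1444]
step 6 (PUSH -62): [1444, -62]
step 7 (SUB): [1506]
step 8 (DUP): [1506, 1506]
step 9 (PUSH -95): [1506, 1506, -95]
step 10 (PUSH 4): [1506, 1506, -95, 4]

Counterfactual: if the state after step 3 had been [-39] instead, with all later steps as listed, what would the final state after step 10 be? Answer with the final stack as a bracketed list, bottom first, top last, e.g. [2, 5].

state after step 3 := [-39]
step 4 (DUP): [-39, -39]
step 5 (MUL): [1521]
step 6 (PUSH -62): [1521, -62]
step 7 (SUB): [1583]
step 8 (DUP): [1583, 1583]
step 9 (PUSH -95): [1583, 1583, -95]
step 10 (PUSH 4): [1583, 1583, -95, 4]

[1583, 1583, -95, 4]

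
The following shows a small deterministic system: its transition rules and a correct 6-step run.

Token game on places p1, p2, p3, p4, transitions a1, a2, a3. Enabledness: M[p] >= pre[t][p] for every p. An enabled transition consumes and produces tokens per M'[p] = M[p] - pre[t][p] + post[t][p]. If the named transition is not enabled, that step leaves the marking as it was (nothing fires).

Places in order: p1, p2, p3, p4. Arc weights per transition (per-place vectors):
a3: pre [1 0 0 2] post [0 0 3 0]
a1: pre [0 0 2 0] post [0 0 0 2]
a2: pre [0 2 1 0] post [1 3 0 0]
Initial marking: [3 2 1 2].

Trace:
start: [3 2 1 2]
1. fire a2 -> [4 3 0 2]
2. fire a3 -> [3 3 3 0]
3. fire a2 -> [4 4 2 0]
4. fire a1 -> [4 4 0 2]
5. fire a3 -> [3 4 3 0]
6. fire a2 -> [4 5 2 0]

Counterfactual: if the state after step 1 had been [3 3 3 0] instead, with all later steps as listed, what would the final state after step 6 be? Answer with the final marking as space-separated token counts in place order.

4 5 2 0

state after step 1 := [3 3 3 0]
2. fire a3 -> [3 3 3 0]
3. fire a2 -> [4 4 2 0]
4. fire a1 -> [4 4 0 2]
5. fire a3 -> [3 4 3 0]
6. fire a2 -> [4 5 2 0]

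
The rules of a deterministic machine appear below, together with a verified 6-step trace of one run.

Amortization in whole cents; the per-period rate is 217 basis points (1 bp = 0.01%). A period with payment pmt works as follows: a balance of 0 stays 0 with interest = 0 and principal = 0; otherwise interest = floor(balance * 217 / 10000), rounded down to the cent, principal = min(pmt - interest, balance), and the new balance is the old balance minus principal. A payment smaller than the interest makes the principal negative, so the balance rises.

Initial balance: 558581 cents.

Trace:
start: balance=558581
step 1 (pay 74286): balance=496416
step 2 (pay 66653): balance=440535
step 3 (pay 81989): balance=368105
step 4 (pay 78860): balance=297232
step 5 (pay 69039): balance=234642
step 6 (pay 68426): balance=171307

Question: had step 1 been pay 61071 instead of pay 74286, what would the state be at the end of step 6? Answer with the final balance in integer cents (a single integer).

(re-executing from step 1 with the substitution; state before step 1: balance=558581)
step 1 (pay 61071): balance=509631
step 2 (pay 66653): balance=454036
step 3 (pay 81989): balance=381899
step 4 (pay 78860): balance=311326
step 5 (pay 69039): balance=249042
step 6 (pay 68426): balance=186020

186020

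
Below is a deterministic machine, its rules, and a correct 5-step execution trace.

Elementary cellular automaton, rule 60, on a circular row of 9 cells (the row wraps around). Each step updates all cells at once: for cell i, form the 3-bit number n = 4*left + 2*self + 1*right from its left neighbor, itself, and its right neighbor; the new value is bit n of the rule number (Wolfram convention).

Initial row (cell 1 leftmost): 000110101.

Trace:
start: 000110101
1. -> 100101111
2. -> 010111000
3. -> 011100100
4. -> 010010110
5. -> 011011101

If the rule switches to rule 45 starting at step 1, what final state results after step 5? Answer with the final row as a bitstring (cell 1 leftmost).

(re-executing steps 1..5 under rule 45; state before step 1: 000110101)
1. -> 010101111
2. -> 111111000
3. -> 100000010
4. -> 101111011
5. -> 011000110

011000110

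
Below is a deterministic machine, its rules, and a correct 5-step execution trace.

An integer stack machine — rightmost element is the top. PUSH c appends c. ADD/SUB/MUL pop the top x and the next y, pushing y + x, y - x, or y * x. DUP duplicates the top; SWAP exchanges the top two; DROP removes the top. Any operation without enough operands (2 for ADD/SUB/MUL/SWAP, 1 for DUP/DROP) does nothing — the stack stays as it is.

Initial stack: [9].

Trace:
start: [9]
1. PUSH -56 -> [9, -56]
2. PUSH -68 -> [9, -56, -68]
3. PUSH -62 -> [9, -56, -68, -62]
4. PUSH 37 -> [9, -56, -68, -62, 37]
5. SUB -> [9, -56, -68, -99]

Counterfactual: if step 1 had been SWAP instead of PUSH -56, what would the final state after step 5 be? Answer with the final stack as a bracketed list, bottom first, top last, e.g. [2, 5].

(re-executing from step 1 with the substitution; state before step 1: [9])
1. SWAP -> [9]
2. PUSH -68 -> [9, -68]
3. PUSH -62 -> [9, -68, -62]
4. PUSH 37 -> [9, -68, -62, 37]
5. SUB -> [9, -68, -99]

[9, -68, -99]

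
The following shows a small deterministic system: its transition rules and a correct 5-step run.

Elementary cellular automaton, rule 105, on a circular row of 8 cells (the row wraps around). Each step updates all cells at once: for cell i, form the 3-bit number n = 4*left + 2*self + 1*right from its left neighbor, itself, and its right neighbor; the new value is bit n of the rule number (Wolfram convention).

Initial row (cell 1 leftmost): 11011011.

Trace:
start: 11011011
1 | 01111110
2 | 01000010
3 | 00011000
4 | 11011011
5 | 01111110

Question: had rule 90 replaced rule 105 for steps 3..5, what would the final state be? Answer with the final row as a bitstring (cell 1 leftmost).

11111111

(re-executing steps 3..5 under rule 90; state before step 3: 01000010)
3 | 10100101
4 | 10011001
5 | 11111111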